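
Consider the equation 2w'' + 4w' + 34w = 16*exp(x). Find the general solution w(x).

w = 2*exp(x)/5 + C1*cos(4*x)*exp(-x) + C2*exp(-x)*sin(4*x)

Divide through by 2: w'' + 2w' + 17w = 8*exp(x).
Characteristic equation r² + 2r + 17 = 0 has discriminant (2)² - 4·(17) = -64 < 0, so r = -1 ± 4i.
Hence w_h = C1*cos(4*x)*exp(-x) + C2*exp(-x)*sin(4*x).
Try w_p = A*exp(x). Substituting into the equation and dividing by exp(x) gives A = 2/5, so w_p = 2*exp(x)/5.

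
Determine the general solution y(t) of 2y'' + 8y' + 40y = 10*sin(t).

Divide through by 2: y'' + 4y' + 20y = 5*sin(t).
Characteristic equation r² + 4r + 20 = 0 has discriminant (4)² - 4·(20) = -64 < 0, so r = -2 ± 4i.
Hence y_h = C1*cos(4*t)*exp(-2*t) + C2*exp(-2*t)*sin(4*t).
Try y_p = A*cos(t) + B*sin(t). Substituting and equating the coefficients of cos(t) and sin(t) gives A = -20/377, B = 95/377, so y_p = -20*cos(t)/377 + 95*sin(t)/377.

y = -20*cos(t)/377 + 95*sin(t)/377 + C1*cos(4*t)*exp(-2*t) + C2*exp(-2*t)*sin(4*t)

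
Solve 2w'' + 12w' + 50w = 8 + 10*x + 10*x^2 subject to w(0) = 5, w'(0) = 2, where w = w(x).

Divide through by 2: w'' + 6w' + 25w = 4 + 5*x + 5*x^2.
Characteristic equation r² + 6r + 25 = 0 has discriminant (6)² - 4·(25) = -64 < 0, so r = -3 ± 4i.
Hence w_h = C1*cos(4*x)*exp(-3*x) + C2*exp(-3*x)*sin(4*x).
For the particular solution try w_p = A0 + A1*x + A2*x^2. Substituting and matching coefficients of each power of x gives A0 = 372/3125, A1 = 13/125, A2 = 1/5, so w_p = 372/3125 + x^2/5 + 13*x/125.
General solution: w = 372/3125 + x^2/5 + 13*x/125 + C1*cos(4*x)*exp(-3*x) + C2*exp(-3*x)*sin(4*x).
Apply the initial conditions: w(0) = 372/3125 + C1 = 5 and w'(0) = 13/125 - 3*C1 + 4*C2 = 2. Solving gives C1 = 15253/3125, C2 = 12921/3125.

w = 372/3125 + x**2/5 + 13*x/125 + 12921*exp(-3*x)*sin(4*x)/3125 + 15253*cos(4*x)*exp(-3*x)/3125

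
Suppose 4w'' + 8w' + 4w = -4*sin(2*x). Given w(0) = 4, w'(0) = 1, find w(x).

Divide through by 4: w'' + 2w' + w = -sin(2*x).
Characteristic equation r² + 2r + 1 = 0 has discriminant (2)² - 4·(1) = 0, so r = -1 is a repeated root.
Hence w_h = (C1 + C2*x)*exp(-x).
Try w_p = A*cos(2*x) + B*sin(2*x). Substituting and equating the coefficients of cos(2x) and sin(2x) gives A = 4/25, B = 3/25, so w_p = 3*sin(2*x)/25 + 4*cos(2*x)/25.
General solution: w = 3*sin(2*x)/25 + 4*cos(2*x)/25 + C1*exp(-x) + C2*x*exp(-x).
Apply the initial conditions: w(0) = 4/25 + C1 = 4 and w'(0) = 6/25 + C2 - C1 = 1. Solving gives C1 = 96/25, C2 = 23/5.

w = 3*sin(2*x)/25 + 4*cos(2*x)/25 + 96*exp(-x)/25 + 23*x*exp(-x)/5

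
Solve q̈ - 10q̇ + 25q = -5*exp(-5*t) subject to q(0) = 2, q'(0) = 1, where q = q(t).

Characteristic equation r² - 10r + 25 = 0 has discriminant (-10)² - 4·(25) = 0, so r = 5 is a repeated root.
Hence q_h = (C1 + C2*t)*exp(5*t).
Try q_p = A*exp(-5*t). Substituting into the equation and dividing by exp(-5*t) gives A = -1/20, so q_p = -exp(-5*t)/20.
General solution: q = -exp(-5*t)/20 + C1*exp(5*t) + C2*t*exp(5*t).
Apply the initial conditions: q(0) = -1/20 + C1 = 2 and q'(0) = 1/4 + C2 + 5*C1 = 1. Solving gives C1 = 41/20, C2 = -19/2.

q = -exp(-5*t)/20 + 41*exp(5*t)/20 - 19*t*exp(5*t)/2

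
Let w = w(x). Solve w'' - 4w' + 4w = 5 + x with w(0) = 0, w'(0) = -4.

Characteristic equation r² - 4r + 4 = 0 has discriminant (-4)² - 4·(4) = 0, so r = 2 is a repeated root.
Hence w_h = (C1 + C2*x)*exp(2*x).
For the particular solution try w_p = A0 + A1*x. Substituting and matching coefficients of each power of x gives A0 = 3/2, A1 = 1/4, so w_p = 3/2 + x/4.
General solution: w = 3/2 + x/4 + C1*exp(2*x) + C2*x*exp(2*x).
Apply the initial conditions: w(0) = 3/2 + C1 = 0 and w'(0) = 1/4 + C2 + 2*C1 = -4. Solving gives C1 = -3/2, C2 = -5/4.

w = 3/2 - 3*exp(2*x)/2 + x/4 - 5*x*exp(2*x)/4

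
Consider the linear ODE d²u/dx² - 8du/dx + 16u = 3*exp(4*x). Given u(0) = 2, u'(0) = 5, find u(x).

Characteristic equation r² - 8r + 16 = 0 has discriminant (-8)² - 4·(16) = 0, so r = 4 is a repeated root.
Hence u_h = (C1 + C2*x)*exp(4*x).
Since exp(4*x) solves the homogeneous equation (r = 4 is a root of multiplicity 2), multiply the trial by x^2. Try u_p = A*x^2*exp(4*x). Substituting into the equation and dividing by exp(4*x) gives A = 3/2, so u_p = 3*x^2*exp(4*x)/2.
General solution: u = C1*exp(4*x) + 3*x^2*exp(4*x)/2 + C2*x*exp(4*x).
Apply the initial conditions: u(0) = C1 = 2 and u'(0) = C2 + 4*C1 = 5. Solving gives C1 = 2, C2 = -3.

u = 2*exp(4*x) - 3*x*exp(4*x) + 3*x**2*exp(4*x)/2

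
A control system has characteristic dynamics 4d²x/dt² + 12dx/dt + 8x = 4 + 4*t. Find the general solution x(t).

x = -1/4 + t/2 + C1*exp(-2*t) + C2*exp(-t)

Divide through by 4: x'' + 3x' + 2x = 1 + t.
Characteristic equation r² + 3r + 2 = 0 factors as (r + 2)(r + 1) = 0, so r = -2, -1.
Hence x_h = C1*exp(-2*t) + C2*exp(-t).
For the particular solution try x_p = A0 + A1*t. Substituting and matching coefficients of each power of t gives A0 = -1/4, A1 = 1/2, so x_p = -1/4 + t/2.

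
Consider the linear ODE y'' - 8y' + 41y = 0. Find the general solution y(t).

y = C1*cos(5*t)*exp(4*t) + C2*exp(4*t)*sin(5*t)

Characteristic equation r² - 8r + 41 = 0 has discriminant (-8)² - 4·(41) = -100 < 0, so r = 4 ± 5i.
Hence y_h = C1*cos(5*t)*exp(4*t) + C2*exp(4*t)*sin(5*t).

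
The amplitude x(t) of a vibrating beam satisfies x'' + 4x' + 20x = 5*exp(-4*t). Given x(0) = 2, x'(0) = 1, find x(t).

x = exp(-4*t)/4 + 7*cos(4*t)*exp(-2*t)/4 + 11*exp(-2*t)*sin(4*t)/8

Characteristic equation r² + 4r + 20 = 0 has discriminant (4)² - 4·(20) = -64 < 0, so r = -2 ± 4i.
Hence x_h = C1*cos(4*t)*exp(-2*t) + C2*exp(-2*t)*sin(4*t).
Try x_p = A*exp(-4*t). Substituting into the equation and dividing by exp(-4*t) gives A = 1/4, so x_p = exp(-4*t)/4.
General solution: x = exp(-4*t)/4 + C1*cos(4*t)*exp(-2*t) + C2*exp(-2*t)*sin(4*t).
Apply the initial conditions: x(0) = 1/4 + C1 = 2 and x'(0) = -1 - 2*C1 + 4*C2 = 1. Solving gives C1 = 7/4, C2 = 11/8.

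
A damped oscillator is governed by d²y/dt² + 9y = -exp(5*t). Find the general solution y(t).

Characteristic equation r² + 9 = 0 has discriminant (0)² - 4·(9) = -36 < 0, so r = ± 3i.
Hence y_h = C1*cos(3*t) + C2*sin(3*t).
Try y_p = A*exp(5*t). Substituting into the equation and dividing by exp(5*t) gives A = -1/34, so y_p = -exp(5*t)/34.

y = -exp(5*t)/34 + C1*cos(3*t) + C2*sin(3*t)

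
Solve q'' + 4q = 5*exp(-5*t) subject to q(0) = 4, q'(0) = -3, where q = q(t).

Characteristic equation r² + 4 = 0 has discriminant (0)² - 4·(4) = -16 < 0, so r = ± 2i.
Hence q_h = C1*cos(2*t) + C2*sin(2*t).
Try q_p = A*exp(-5*t). Substituting into the equation and dividing by exp(-5*t) gives A = 5/29, so q_p = 5*exp(-5*t)/29.
General solution: q = 5*exp(-5*t)/29 + C1*cos(2*t) + C2*sin(2*t).
Apply the initial conditions: q(0) = 5/29 + C1 = 4 and q'(0) = -25/29 + 2*C2 = -3. Solving gives C1 = 111/29, C2 = -31/29.

q = -31*sin(2*t)/29 + 5*exp(-5*t)/29 + 111*cos(2*t)/29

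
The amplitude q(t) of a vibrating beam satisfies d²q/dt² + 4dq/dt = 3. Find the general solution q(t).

q = C2 + 3*t/4 + C1*exp(-4*t)

Characteristic equation r² + 4r = 0 factors as (r + 4)r = 0, so r = -4, 0.
Hence q_h = C1*exp(-4*t) + C2.
Since 1 solves the homogeneous equation (r = 0 is a root of multiplicity 1), multiply the trial by t. Try q_p = A*t. Substituting into the equation and dividing by 1 gives A = 3/4, so q_p = 3*t/4.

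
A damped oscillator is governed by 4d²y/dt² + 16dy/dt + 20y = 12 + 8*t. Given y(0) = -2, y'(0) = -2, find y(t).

Divide through by 4: y'' + 4y' + 5y = 3 + 2*t.
Characteristic equation r² + 4r + 5 = 0 has discriminant (4)² - 4·(5) = -4 < 0, so r = -2 ± i.
Hence y_h = C1*cos(t)*exp(-2*t) + C2*exp(-2*t)*sin(t).
For the particular solution try y_p = A0 + A1*t. Substituting and matching coefficients of each power of t gives A0 = 7/25, A1 = 2/5, so y_p = 7/25 + 2*t/5.
General solution: y = 7/25 + 2*t/5 + C1*cos(t)*exp(-2*t) + C2*exp(-2*t)*sin(t).
Apply the initial conditions: y(0) = 7/25 + C1 = -2 and y'(0) = 2/5 + C2 - 2*C1 = -2. Solving gives C1 = -57/25, C2 = -174/25.

y = 7/25 + 2*t/5 - 174*exp(-2*t)*sin(t)/25 - 57*cos(t)*exp(-2*t)/25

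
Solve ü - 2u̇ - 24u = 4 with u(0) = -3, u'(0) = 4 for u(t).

u = -1/6 - 21*exp(-4*t)/10 - 11*exp(6*t)/15

Characteristic equation r² - 2r - 24 = 0 factors as (r - 6)(r + 4) = 0, so r = 6, -4.
Hence u_h = C1*exp(6*t) + C2*exp(-4*t).
For the particular solution try u_p = A0. Substituting and matching coefficients of each power of t gives A0 = -1/6, so u_p = -1/6.
General solution: u = -1/6 + C1*exp(6*t) + C2*exp(-4*t).
Apply the initial conditions: u(0) = -1/6 + C1 + C2 = -3 and u'(0) = -4*C2 + 6*C1 = 4. Solving gives C1 = -11/15, C2 = -21/10.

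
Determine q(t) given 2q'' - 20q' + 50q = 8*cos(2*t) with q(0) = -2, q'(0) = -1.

Divide through by 2: q'' - 10q' + 25q = 4*cos(2*t).
Characteristic equation r² - 10r + 25 = 0 has discriminant (-10)² - 4·(25) = 0, so r = 5 is a repeated root.
Hence q_h = (C1 + C2*t)*exp(5*t).
Try q_p = A*cos(2*t) + B*sin(2*t). Substituting and equating the coefficients of cos(2t) and sin(2t) gives A = 84/841, B = -80/841, so q_p = -80*sin(2*t)/841 + 84*cos(2*t)/841.
General solution: q = -80*sin(2*t)/841 + 84*cos(2*t)/841 + C1*exp(5*t) + C2*t*exp(5*t).
Apply the initial conditions: q(0) = 84/841 + C1 = -2 and q'(0) = -160/841 + C2 + 5*C1 = -1. Solving gives C1 = -1766/841, C2 = 281/29.

q = -1766*exp(5*t)/841 - 80*sin(2*t)/841 + 84*cos(2*t)/841 + 281*t*exp(5*t)/29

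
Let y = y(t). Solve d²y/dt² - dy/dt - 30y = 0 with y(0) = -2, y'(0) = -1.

y = -exp(-5*t) - exp(6*t)

Characteristic equation r² - r - 30 = 0 factors as (r - 6)(r + 5) = 0, so r = 6, -5.
Hence y_h = C1*exp(6*t) + C2*exp(-5*t).
Apply the initial conditions: y(0) = C1 + C2 = -2 and y'(0) = -5*C2 + 6*C1 = -1. Solving gives C1 = -1, C2 = -1.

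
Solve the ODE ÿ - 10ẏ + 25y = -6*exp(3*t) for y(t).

y = -3*exp(3*t)/2 + C1*exp(5*t) + C2*t*exp(5*t)

Characteristic equation r² - 10r + 25 = 0 has discriminant (-10)² - 4·(25) = 0, so r = 5 is a repeated root.
Hence y_h = (C1 + C2*t)*exp(5*t).
Try y_p = A*exp(3*t). Substituting into the equation and dividing by exp(3*t) gives A = -3/2, so y_p = -3*exp(3*t)/2.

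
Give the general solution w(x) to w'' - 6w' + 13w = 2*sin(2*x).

w = 2*sin(2*x)/25 + 8*cos(2*x)/75 + C1*cos(2*x)*exp(3*x) + C2*exp(3*x)*sin(2*x)

Characteristic equation r² - 6r + 13 = 0 has discriminant (-6)² - 4·(13) = -16 < 0, so r = 3 ± 2i.
Hence w_h = C1*cos(2*x)*exp(3*x) + C2*exp(3*x)*sin(2*x).
Try w_p = A*cos(2*x) + B*sin(2*x). Substituting and equating the coefficients of cos(2x) and sin(2x) gives A = 8/75, B = 2/25, so w_p = 2*sin(2*x)/25 + 8*cos(2*x)/75.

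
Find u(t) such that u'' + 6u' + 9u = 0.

Characteristic equation r² + 6r + 9 = 0 has discriminant (6)² - 4·(9) = 0, so r = -3 is a repeated root.
Hence u_h = (C1 + C2*t)*exp(-3*t).

u = C1*exp(-3*t) + C2*t*exp(-3*t)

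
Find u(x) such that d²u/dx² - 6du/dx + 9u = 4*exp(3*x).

u = C1*exp(3*x) + 2*x**2*exp(3*x) + C2*x*exp(3*x)

Characteristic equation r² - 6r + 9 = 0 has discriminant (-6)² - 4·(9) = 0, so r = 3 is a repeated root.
Hence u_h = (C1 + C2*x)*exp(3*x).
Since exp(3*x) solves the homogeneous equation (r = 3 is a root of multiplicity 2), multiply the trial by x^2. Try u_p = A*x^2*exp(3*x). Substituting into the equation and dividing by exp(3*x) gives A = 2, so u_p = 2*x^2*exp(3*x).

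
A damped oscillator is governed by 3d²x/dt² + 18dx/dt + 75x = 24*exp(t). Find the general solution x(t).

Divide through by 3: x'' + 6x' + 25x = 8*exp(t).
Characteristic equation r² + 6r + 25 = 0 has discriminant (6)² - 4·(25) = -64 < 0, so r = -3 ± 4i.
Hence x_h = C1*cos(4*t)*exp(-3*t) + C2*exp(-3*t)*sin(4*t).
Try x_p = A*exp(t). Substituting into the equation and dividing by exp(t) gives A = 1/4, so x_p = exp(t)/4.

x = exp(t)/4 + C1*cos(4*t)*exp(-3*t) + C2*exp(-3*t)*sin(4*t)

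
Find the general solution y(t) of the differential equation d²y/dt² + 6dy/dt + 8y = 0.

y = C1*exp(-2*t) + C2*exp(-4*t)

Characteristic equation r² + 6r + 8 = 0 factors as (r + 2)(r + 4) = 0, so r = -2, -4.
Hence y_h = C1*exp(-2*t) + C2*exp(-4*t).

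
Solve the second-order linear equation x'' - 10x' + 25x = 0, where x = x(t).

x = C1*exp(5*t) + C2*t*exp(5*t)

Characteristic equation r² - 10r + 25 = 0 has discriminant (-10)² - 4·(25) = 0, so r = 5 is a repeated root.
Hence x_h = (C1 + C2*t)*exp(5*t).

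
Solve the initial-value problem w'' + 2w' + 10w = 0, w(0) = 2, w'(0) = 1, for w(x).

w = exp(-x)*sin(3*x) + 2*cos(3*x)*exp(-x)

Characteristic equation r² + 2r + 10 = 0 has discriminant (2)² - 4·(10) = -36 < 0, so r = -1 ± 3i.
Hence w_h = C1*cos(3*x)*exp(-x) + C2*exp(-x)*sin(3*x).
Apply the initial conditions: w(0) = C1 = 2 and w'(0) = -C1 + 3*C2 = 1. Solving gives C1 = 2, C2 = 1.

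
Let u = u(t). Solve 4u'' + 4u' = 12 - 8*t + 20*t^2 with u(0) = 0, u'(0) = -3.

u = -18 - 6*t**2 + 15*t + 18*exp(-t) + 5*t**3/3

Divide through by 4: u'' + u' = 3 - 2*t + 5*t^2.
Characteristic equation r² + r = 0 factors as (r + 1)r = 0, so r = -1, 0.
Hence u_h = C1*exp(-t) + C2.
Since 0 is a characteristic root (multiplicity 1), multiply the polynomial trial by t: try u_p = t*(A0 + A1*t + A2*t^2). Substituting and matching coefficients of each power of t gives A0 = 15, A1 = -6, A2 = 5/3, so u_p = -6*t^2 + 15*t + 5*t^3/3.
General solution: u = C2 - 6*t^2 + 15*t + 5*t^3/3 + C1*exp(-t).
Apply the initial conditions: u(0) = C1 + C2 = 0 and u'(0) = 15 - C1 = -3. Solving gives C1 = 18, C2 = -18.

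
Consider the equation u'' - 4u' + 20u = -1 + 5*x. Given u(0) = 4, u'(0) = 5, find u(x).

Characteristic equation r² - 4r + 20 = 0 has discriminant (-4)² - 4·(20) = -64 < 0, so r = 2 ± 4i.
Hence u_h = C1*cos(4*x)*exp(2*x) + C2*exp(2*x)*sin(4*x).
For the particular solution try u_p = A0 + A1*x. Substituting and matching coefficients of each power of x gives A0 = 0, A1 = 1/4, so u_p = x/4.
General solution: u = x/4 + C1*cos(4*x)*exp(2*x) + C2*exp(2*x)*sin(4*x).
Apply the initial conditions: u(0) = C1 = 4 and u'(0) = 1/4 + 2*C1 + 4*C2 = 5. Solving gives C1 = 4, C2 = -13/16.

u = x/4 + 4*cos(4*x)*exp(2*x) - 13*exp(2*x)*sin(4*x)/16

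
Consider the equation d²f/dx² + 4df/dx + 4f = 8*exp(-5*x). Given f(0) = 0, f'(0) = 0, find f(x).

f = -8*exp(-2*x)/9 + 8*exp(-5*x)/9 + 8*x*exp(-2*x)/3

Characteristic equation r² + 4r + 4 = 0 has discriminant (4)² - 4·(4) = 0, so r = -2 is a repeated root.
Hence f_h = (C1 + C2*x)*exp(-2*x).
Try f_p = A*exp(-5*x). Substituting into the equation and dividing by exp(-5*x) gives A = 8/9, so f_p = 8*exp(-5*x)/9.
General solution: f = 8*exp(-5*x)/9 + C1*exp(-2*x) + C2*x*exp(-2*x).
Apply the initial conditions: f(0) = 8/9 + C1 = 0 and f'(0) = -40/9 + C2 - 2*C1 = 0. Solving gives C1 = -8/9, C2 = 8/3.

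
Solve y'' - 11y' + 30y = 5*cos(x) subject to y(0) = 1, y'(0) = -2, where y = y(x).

y = -229*exp(6*x)/37 - 55*sin(x)/962 + 145*cos(x)/962 + 183*exp(5*x)/26

Characteristic equation r² - 11r + 30 = 0 factors as (r - 6)(r - 5) = 0, so r = 6, 5.
Hence y_h = C1*exp(6*x) + C2*exp(5*x).
Try y_p = A*cos(x) + B*sin(x). Substituting and equating the coefficients of cos(x) and sin(x) gives A = 145/962, B = -55/962, so y_p = -55*sin(x)/962 + 145*cos(x)/962.
General solution: y = -55*sin(x)/962 + 145*cos(x)/962 + C1*exp(6*x) + C2*exp(5*x).
Apply the initial conditions: y(0) = 145/962 + C1 + C2 = 1 and y'(0) = -55/962 + 5*C2 + 6*C1 = -2. Solving gives C1 = -229/37, C2 = 183/26.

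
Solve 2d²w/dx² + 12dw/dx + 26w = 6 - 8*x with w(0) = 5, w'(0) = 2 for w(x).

w = 63/169 - 4*x/13 + 782*cos(2*x)*exp(-3*x)/169 + 1368*exp(-3*x)*sin(2*x)/169

Divide through by 2: w'' + 6w' + 13w = 3 - 4*x.
Characteristic equation r² + 6r + 13 = 0 has discriminant (6)² - 4·(13) = -16 < 0, so r = -3 ± 2i.
Hence w_h = C1*cos(2*x)*exp(-3*x) + C2*exp(-3*x)*sin(2*x).
For the particular solution try w_p = A0 + A1*x. Substituting and matching coefficients of each power of x gives A0 = 63/169, A1 = -4/13, so w_p = 63/169 - 4*x/13.
General solution: w = 63/169 - 4*x/13 + C1*cos(2*x)*exp(-3*x) + C2*exp(-3*x)*sin(2*x).
Apply the initial conditions: w(0) = 63/169 + C1 = 5 and w'(0) = -4/13 - 3*C1 + 2*C2 = 2. Solving gives C1 = 782/169, C2 = 1368/169.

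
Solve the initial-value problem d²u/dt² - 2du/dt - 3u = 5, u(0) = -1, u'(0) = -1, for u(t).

u = -5/3 - exp(3*t)/12 + 3*exp(-t)/4

Characteristic equation r² - 2r - 3 = 0 factors as (r - 3)(r + 1) = 0, so r = 3, -1.
Hence u_h = C1*exp(3*t) + C2*exp(-t).
For the particular solution try u_p = A0. Substituting and matching coefficients of each power of t gives A0 = -5/3, so u_p = -5/3.
General solution: u = -5/3 + C1*exp(3*t) + C2*exp(-t).
Apply the initial conditions: u(0) = -5/3 + C1 + C2 = -1 and u'(0) = -C2 + 3*C1 = -1. Solving gives C1 = -1/12, C2 = 3/4.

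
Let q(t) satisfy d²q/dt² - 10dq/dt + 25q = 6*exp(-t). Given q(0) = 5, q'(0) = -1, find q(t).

q = exp(-t)/6 + 29*exp(5*t)/6 - 25*t*exp(5*t)

Characteristic equation r² - 10r + 25 = 0 has discriminant (-10)² - 4·(25) = 0, so r = 5 is a repeated root.
Hence q_h = (C1 + C2*t)*exp(5*t).
Try q_p = A*exp(-t). Substituting into the equation and dividing by exp(-t) gives A = 1/6, so q_p = exp(-t)/6.
General solution: q = exp(-t)/6 + C1*exp(5*t) + C2*t*exp(5*t).
Apply the initial conditions: q(0) = 1/6 + C1 = 5 and q'(0) = -1/6 + C2 + 5*C1 = -1. Solving gives C1 = 29/6, C2 = -25.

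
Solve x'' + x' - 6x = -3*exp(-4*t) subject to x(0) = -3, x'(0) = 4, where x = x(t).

x = -11*exp(2*t)/10 - 7*exp(-3*t)/5 - exp(-4*t)/2

Characteristic equation r² + r - 6 = 0 factors as (r - 2)(r + 3) = 0, so r = 2, -3.
Hence x_h = C1*exp(2*t) + C2*exp(-3*t).
Try x_p = A*exp(-4*t). Substituting into the equation and dividing by exp(-4*t) gives A = -1/2, so x_p = -exp(-4*t)/2.
General solution: x = -exp(-4*t)/2 + C1*exp(2*t) + C2*exp(-3*t).
Apply the initial conditions: x(0) = -1/2 + C1 + C2 = -3 and x'(0) = 2 - 3*C2 + 2*C1 = 4. Solving gives C1 = -11/10, C2 = -7/5.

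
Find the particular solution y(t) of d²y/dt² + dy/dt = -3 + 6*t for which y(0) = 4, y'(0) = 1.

y = 14 - 10*exp(-t) - 9*t + 3*t**2

Characteristic equation r² + r = 0 factors as (r + 1)r = 0, so r = -1, 0.
Hence y_h = C1*exp(-t) + C2.
Since 0 is a characteristic root (multiplicity 1), multiply the polynomial trial by t: try y_p = t*(A0 + A1*t). Substituting and matching coefficients of each power of t gives A0 = -9, A1 = 3, so y_p = -9*t + 3*t^2.
General solution: y = C2 - 9*t + 3*t^2 + C1*exp(-t).
Apply the initial conditions: y(0) = C1 + C2 = 4 and y'(0) = -9 - C1 = 1. Solving gives C1 = -10, C2 = 14.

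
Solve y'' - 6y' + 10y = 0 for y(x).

Characteristic equation r² - 6r + 10 = 0 has discriminant (-6)² - 4·(10) = -4 < 0, so r = 3 ± i.
Hence y_h = C1*cos(x)*exp(3*x) + C2*exp(3*x)*sin(x).

y = C1*cos(x)*exp(3*x) + C2*exp(3*x)*sin(x)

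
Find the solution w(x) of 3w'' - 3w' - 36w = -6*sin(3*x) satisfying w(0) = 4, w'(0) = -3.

Divide through by 3: w'' - w' - 12w = -2*sin(3*x).
Characteristic equation r² - r - 12 = 0 factors as (r + 3)(r - 4) = 0, so r = -3, 4.
Hence w_h = C1*exp(-3*x) + C2*exp(4*x).
Try w_p = A*cos(3*x) + B*sin(3*x). Substituting and equating the coefficients of cos(3x) and sin(3x) gives A = -1/75, B = 7/75, so w_p = -cos(3*x)/75 + 7*sin(3*x)/75.
General solution: w = -cos(3*x)/75 + 7*sin(3*x)/75 + C1*exp(-3*x) + C2*exp(4*x).
Apply the initial conditions: w(0) = -1/75 + C1 + C2 = 4 and w'(0) = 7/25 - 3*C1 + 4*C2 = -3. Solving gives C1 = 58/21, C2 = 219/175.

w = -cos(3*x)/75 + 7*sin(3*x)/75 + 58*exp(-3*x)/21 + 219*exp(4*x)/175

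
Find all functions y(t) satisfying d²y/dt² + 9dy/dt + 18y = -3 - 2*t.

y = -1/9 - t/9 + C1*exp(-3*t) + C2*exp(-6*t)

Characteristic equation r² + 9r + 18 = 0 factors as (r + 3)(r + 6) = 0, so r = -3, -6.
Hence y_h = C1*exp(-3*t) + C2*exp(-6*t).
For the particular solution try y_p = A0 + A1*t. Substituting and matching coefficients of each power of t gives A0 = -1/9, A1 = -1/9, so y_p = -1/9 - t/9.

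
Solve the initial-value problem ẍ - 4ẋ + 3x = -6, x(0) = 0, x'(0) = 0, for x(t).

x = -2 - exp(3*t) + 3*exp(t)

Characteristic equation r² - 4r + 3 = 0 factors as (r - 3)(r - 1) = 0, so r = 3, 1.
Hence x_h = C1*exp(3*t) + C2*exp(t).
For the particular solution try x_p = A0. Substituting and matching coefficients of each power of t gives A0 = -2, so x_p = -2.
General solution: x = -2 + C1*exp(3*t) + C2*exp(t).
Apply the initial conditions: x(0) = -2 + C1 + C2 = 0 and x'(0) = C2 + 3*C1 = 0. Solving gives C1 = -1, C2 = 3.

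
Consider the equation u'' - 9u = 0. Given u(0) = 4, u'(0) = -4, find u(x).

Characteristic equation r² - 9 = 0 factors as (r + 3)(r - 3) = 0, so r = -3, 3.
Hence u_h = C1*exp(-3*x) + C2*exp(3*x).
Apply the initial conditions: u(0) = C1 + C2 = 4 and u'(0) = -3*C1 + 3*C2 = -4. Solving gives C1 = 8/3, C2 = 4/3.

u = 4*exp(3*x)/3 + 8*exp(-3*x)/3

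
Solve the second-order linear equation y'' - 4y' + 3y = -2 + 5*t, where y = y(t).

Characteristic equation r² - 4r + 3 = 0 factors as (r - 1)(r - 3) = 0, so r = 1, 3.
Hence y_h = C1*exp(t) + C2*exp(3*t).
For the particular solution try y_p = A0 + A1*t. Substituting and matching coefficients of each power of t gives A0 = 14/9, A1 = 5/3, so y_p = 14/9 + 5*t/3.

y = 14/9 + 5*t/3 + C1*exp(t) + C2*exp(3*t)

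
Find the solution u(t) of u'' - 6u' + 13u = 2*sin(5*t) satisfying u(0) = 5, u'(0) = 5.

u = -2*sin(5*t)/87 + 5*cos(5*t)/87 - 845*exp(3*t)*sin(2*t)/174 + 430*cos(2*t)*exp(3*t)/87

Characteristic equation r² - 6r + 13 = 0 has discriminant (-6)² - 4·(13) = -16 < 0, so r = 3 ± 2i.
Hence u_h = C1*cos(2*t)*exp(3*t) + C2*exp(3*t)*sin(2*t).
Try u_p = A*cos(5*t) + B*sin(5*t). Substituting and equating the coefficients of cos(5t) and sin(5t) gives A = 5/87, B = -2/87, so u_p = -2*sin(5*t)/87 + 5*cos(5*t)/87.
General solution: u = -2*sin(5*t)/87 + 5*cos(5*t)/87 + C1*cos(2*t)*exp(3*t) + C2*exp(3*t)*sin(2*t).
Apply the initial conditions: u(0) = 5/87 + C1 = 5 and u'(0) = -10/87 + 2*C2 + 3*C1 = 5. Solving gives C1 = 430/87, C2 = -845/174.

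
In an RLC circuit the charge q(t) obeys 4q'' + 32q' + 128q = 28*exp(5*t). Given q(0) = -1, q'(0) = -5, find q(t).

Divide through by 4: q'' + 8q' + 32q = 7*exp(5*t).
Characteristic equation r² + 8r + 32 = 0 has discriminant (8)² - 4·(32) = -64 < 0, so r = -4 ± 4i.
Hence q_h = C1*cos(4*t)*exp(-4*t) + C2*exp(-4*t)*sin(4*t).
Try q_p = A*exp(5*t). Substituting into the equation and dividing by exp(5*t) gives A = 7/97, so q_p = 7*exp(5*t)/97.
General solution: q = 7*exp(5*t)/97 + C1*cos(4*t)*exp(-4*t) + C2*exp(-4*t)*sin(4*t).
Apply the initial conditions: q(0) = 7/97 + C1 = -1 and q'(0) = 35/97 - 4*C1 + 4*C2 = -5. Solving gives C1 = -104/97, C2 = -234/97.

q = 7*exp(5*t)/97 - 234*exp(-4*t)*sin(4*t)/97 - 104*cos(4*t)*exp(-4*t)/97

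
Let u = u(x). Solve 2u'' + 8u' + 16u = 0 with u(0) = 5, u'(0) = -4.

u = 3*exp(-2*x)*sin(2*x) + 5*cos(2*x)*exp(-2*x)

Divide through by 2: u'' + 4u' + 8u = 0.
Characteristic equation r² + 4r + 8 = 0 has discriminant (4)² - 4·(8) = -16 < 0, so r = -2 ± 2i.
Hence u_h = C1*cos(2*x)*exp(-2*x) + C2*exp(-2*x)*sin(2*x).
Apply the initial conditions: u(0) = C1 = 5 and u'(0) = -2*C1 + 2*C2 = -4. Solving gives C1 = 5, C2 = 3.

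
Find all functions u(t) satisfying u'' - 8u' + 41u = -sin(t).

Characteristic equation r² - 8r + 41 = 0 has discriminant (-8)² - 4·(41) = -100 < 0, so r = 4 ± 5i.
Hence u_h = C1*cos(5*t)*exp(4*t) + C2*exp(4*t)*sin(5*t).
Try u_p = A*cos(t) + B*sin(t). Substituting and equating the coefficients of cos(t) and sin(t) gives A = -1/208, B = -5/208, so u_p = -5*sin(t)/208 - cos(t)/208.

u = -5*sin(t)/208 - cos(t)/208 + C1*cos(5*t)*exp(4*t) + C2*exp(4*t)*sin(5*t)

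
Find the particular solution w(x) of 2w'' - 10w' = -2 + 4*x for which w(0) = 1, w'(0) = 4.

w = 28/125 - x**2/5 + 3*x/25 + 97*exp(5*x)/125

Divide through by 2: w'' - 5w' = -1 + 2*x.
Characteristic equation r² - 5r = 0 factors as (r - 5)r = 0, so r = 5, 0.
Hence w_h = C1*exp(5*x) + C2.
Since 0 is a characteristic root (multiplicity 1), multiply the polynomial trial by x: try w_p = x*(A0 + A1*x). Substituting and matching coefficients of each power of x gives A0 = 3/25, A1 = -1/5, so w_p = -x^2/5 + 3*x/25.
General solution: w = C2 - x^2/5 + 3*x/25 + C1*exp(5*x).
Apply the initial conditions: w(0) = C1 + C2 = 1 and w'(0) = 3/25 + 5*C1 = 4. Solving gives C1 = 97/125, C2 = 28/125.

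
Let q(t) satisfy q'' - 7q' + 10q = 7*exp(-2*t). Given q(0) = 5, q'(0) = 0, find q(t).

q = -3*exp(5*t) + exp(-2*t)/4 + 31*exp(2*t)/4

Characteristic equation r² - 7r + 10 = 0 factors as (r - 2)(r - 5) = 0, so r = 2, 5.
Hence q_h = C1*exp(2*t) + C2*exp(5*t).
Try q_p = A*exp(-2*t). Substituting into the equation and dividing by exp(-2*t) gives A = 1/4, so q_p = exp(-2*t)/4.
General solution: q = exp(-2*t)/4 + C1*exp(2*t) + C2*exp(5*t).
Apply the initial conditions: q(0) = 1/4 + C1 + C2 = 5 and q'(0) = -1/2 + 2*C1 + 5*C2 = 0. Solving gives C1 = 31/4, C2 = -3.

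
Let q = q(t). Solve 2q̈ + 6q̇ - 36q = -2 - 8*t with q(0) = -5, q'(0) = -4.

Divide through by 2: q'' + 3q' - 18q = -1 - 4*t.
Characteristic equation r² + 3r - 18 = 0 factors as (r - 3)(r + 6) = 0, so r = 3, -6.
Hence q_h = C1*exp(3*t) + C2*exp(-6*t).
For the particular solution try q_p = A0 + A1*t. Substituting and matching coefficients of each power of t gives A0 = 5/54, A1 = 2/9, so q_p = 5/54 + 2*t/9.
General solution: q = 5/54 + 2*t/9 + C1*exp(3*t) + C2*exp(-6*t).
Apply the initial conditions: q(0) = 5/54 + C1 + C2 = -5 and q'(0) = 2/9 - 6*C2 + 3*C1 = -4. Solving gives C1 = -313/81, C2 = -199/162.

q = 5/54 - 313*exp(3*t)/81 - 199*exp(-6*t)/162 + 2*t/9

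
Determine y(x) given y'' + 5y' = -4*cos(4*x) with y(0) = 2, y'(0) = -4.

y = 6/5 - 5*sin(4*x)/41 + 4*cos(4*x)/41 + 144*exp(-5*x)/205

Characteristic equation r² + 5r = 0 factors as (r + 5)r = 0, so r = -5, 0.
Hence y_h = C1*exp(-5*x) + C2.
Try y_p = A*cos(4*x) + B*sin(4*x). Substituting and equating the coefficients of cos(4x) and sin(4x) gives A = 4/41, B = -5/41, so y_p = -5*sin(4*x)/41 + 4*cos(4*x)/41.
General solution: y = C2 - 5*sin(4*x)/41 + 4*cos(4*x)/41 + C1*exp(-5*x).
Apply the initial conditions: y(0) = 4/41 + C1 + C2 = 2 and y'(0) = -20/41 - 5*C1 = -4. Solving gives C1 = 144/205, C2 = 6/5.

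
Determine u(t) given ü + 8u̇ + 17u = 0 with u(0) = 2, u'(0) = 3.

Characteristic equation r² + 8r + 17 = 0 has discriminant (8)² - 4·(17) = -4 < 0, so r = -4 ± i.
Hence u_h = C1*cos(t)*exp(-4*t) + C2*exp(-4*t)*sin(t).
Apply the initial conditions: u(0) = C1 = 2 and u'(0) = C2 - 4*C1 = 3. Solving gives C1 = 2, C2 = 11.

u = 2*cos(t)*exp(-4*t) + 11*exp(-4*t)*sin(t)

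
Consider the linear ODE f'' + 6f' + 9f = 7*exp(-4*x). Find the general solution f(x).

Characteristic equation r² + 6r + 9 = 0 has discriminant (6)² - 4·(9) = 0, so r = -3 is a repeated root.
Hence f_h = (C1 + C2*x)*exp(-3*x).
Try f_p = A*exp(-4*x). Substituting into the equation and dividing by exp(-4*x) gives A = 7, so f_p = 7*exp(-4*x).

f = 7*exp(-4*x) + C1*exp(-3*x) + C2*x*exp(-3*x)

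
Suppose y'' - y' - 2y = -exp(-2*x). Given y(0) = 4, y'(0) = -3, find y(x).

Characteristic equation r² - r - 2 = 0 factors as (r - 2)(r + 1) = 0, so r = 2, -1.
Hence y_h = C1*exp(2*x) + C2*exp(-x).
Try y_p = A*exp(-2*x). Substituting into the equation and dividing by exp(-2*x) gives A = -1/4, so y_p = -exp(-2*x)/4.
General solution: y = -exp(-2*x)/4 + C1*exp(2*x) + C2*exp(-x).
Apply the initial conditions: y(0) = -1/4 + C1 + C2 = 4 and y'(0) = 1/2 - C2 + 2*C1 = -3. Solving gives C1 = 1/4, C2 = 4.

y = 4*exp(-x) - exp(-2*x)/4 + exp(2*x)/4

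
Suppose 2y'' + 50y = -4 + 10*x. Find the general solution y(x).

y = -2/25 + x/5 + C1*cos(5*x) + C2*sin(5*x)

Divide through by 2: y'' + 25y = -2 + 5*x.
Characteristic equation r² + 25 = 0 has discriminant (0)² - 4·(25) = -100 < 0, so r = ± 5i.
Hence y_h = C1*cos(5*x) + C2*sin(5*x).
For the particular solution try y_p = A0 + A1*x. Substituting and matching coefficients of each power of x gives A0 = -2/25, A1 = 1/5, so y_p = -2/25 + x/5.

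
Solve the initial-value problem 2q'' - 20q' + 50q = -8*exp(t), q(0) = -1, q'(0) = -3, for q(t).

Divide through by 2: q'' - 10q' + 25q = -4*exp(t).
Characteristic equation r² - 10r + 25 = 0 has discriminant (-10)² - 4·(25) = 0, so r = 5 is a repeated root.
Hence q_h = (C1 + C2*t)*exp(5*t).
Try q_p = A*exp(t). Substituting into the equation and dividing by exp(t) gives A = -1/4, so q_p = -exp(t)/4.
General solution: q = -exp(t)/4 + C1*exp(5*t) + C2*t*exp(5*t).
Apply the initial conditions: q(0) = -1/4 + C1 = -1 and q'(0) = -1/4 + C2 + 5*C1 = -3. Solving gives C1 = -3/4, C2 = 1.

q = -3*exp(5*t)/4 - exp(t)/4 + t*exp(5*t)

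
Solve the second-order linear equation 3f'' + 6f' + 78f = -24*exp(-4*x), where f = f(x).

f = -4*exp(-4*x)/17 + C1*cos(5*x)*exp(-x) + C2*exp(-x)*sin(5*x)

Divide through by 3: f'' + 2f' + 26f = -8*exp(-4*x).
Characteristic equation r² + 2r + 26 = 0 has discriminant (2)² - 4·(26) = -100 < 0, so r = -1 ± 5i.
Hence f_h = C1*cos(5*x)*exp(-x) + C2*exp(-x)*sin(5*x).
Try f_p = A*exp(-4*x). Substituting into the equation and dividing by exp(-4*x) gives A = -4/17, so f_p = -4*exp(-4*x)/17.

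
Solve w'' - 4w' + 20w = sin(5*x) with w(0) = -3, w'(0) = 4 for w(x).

Characteristic equation r² - 4r + 20 = 0 has discriminant (-4)² - 4·(20) = -64 < 0, so r = 2 ± 4i.
Hence w_h = C1*cos(4*x)*exp(2*x) + C2*exp(2*x)*sin(4*x).
Try w_p = A*cos(5*x) + B*sin(5*x). Substituting and equating the coefficients of cos(5x) and sin(5x) gives A = 4/85, B = -1/85, so w_p = -sin(5*x)/85 + 4*cos(5*x)/85.
General solution: w = -sin(5*x)/85 + 4*cos(5*x)/85 + C1*cos(4*x)*exp(2*x) + C2*exp(2*x)*sin(4*x).
Apply the initial conditions: w(0) = 4/85 + C1 = -3 and w'(0) = -1/17 + 2*C1 + 4*C2 = 4. Solving gives C1 = -259/85, C2 = 863/340.

w = -sin(5*x)/85 + 4*cos(5*x)/85 - 259*cos(4*x)*exp(2*x)/85 + 863*exp(2*x)*sin(4*x)/340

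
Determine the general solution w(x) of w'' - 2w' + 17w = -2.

w = -2/17 + C1*cos(4*x)*exp(x) + C2*exp(x)*sin(4*x)

Characteristic equation r² - 2r + 17 = 0 has discriminant (-2)² - 4·(17) = -64 < 0, so r = 1 ± 4i.
Hence w_h = C1*cos(4*x)*exp(x) + C2*exp(x)*sin(4*x).
For the particular solution try w_p = A0. Substituting and matching coefficients of each power of x gives A0 = -2/17, so w_p = -2/17.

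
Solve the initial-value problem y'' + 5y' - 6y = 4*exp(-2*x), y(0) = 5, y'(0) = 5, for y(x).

Characteristic equation r² + 5r - 6 = 0 factors as (r - 1)(r + 6) = 0, so r = 1, -6.
Hence y_h = C1*exp(x) + C2*exp(-6*x).
Try y_p = A*exp(-2*x). Substituting into the equation and dividing by exp(-2*x) gives A = -1/3, so y_p = -exp(-2*x)/3.
General solution: y = -exp(-2*x)/3 + C1*exp(x) + C2*exp(-6*x).
Apply the initial conditions: y(0) = -1/3 + C1 + C2 = 5 and y'(0) = 2/3 + C1 - 6*C2 = 5. Solving gives C1 = 109/21, C2 = 1/7.

y = -exp(-2*x)/3 + exp(-6*x)/7 + 109*exp(x)/21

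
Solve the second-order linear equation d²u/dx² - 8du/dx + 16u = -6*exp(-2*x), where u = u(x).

Characteristic equation r² - 8r + 16 = 0 has discriminant (-8)² - 4·(16) = 0, so r = 4 is a repeated root.
Hence u_h = (C1 + C2*x)*exp(4*x).
Try u_p = A*exp(-2*x). Substituting into the equation and dividing by exp(-2*x) gives A = -1/6, so u_p = -exp(-2*x)/6.

u = -exp(-2*x)/6 + C1*exp(4*x) + C2*x*exp(4*x)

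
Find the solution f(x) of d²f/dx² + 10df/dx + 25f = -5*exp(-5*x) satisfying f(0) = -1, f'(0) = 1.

Characteristic equation r² + 10r + 25 = 0 has discriminant (10)² - 4·(25) = 0, so r = -5 is a repeated root.
Hence f_h = (C1 + C2*x)*exp(-5*x).
Since exp(-5*x) solves the homogeneous equation (r = -5 is a root of multiplicity 2), multiply the trial by x^2. Try f_p = A*x^2*exp(-5*x). Substituting into the equation and dividing by exp(-5*x) gives A = -5/2, so f_p = -5*x^2*exp(-5*x)/2.
General solution: f = C1*exp(-5*x) - 5*x^2*exp(-5*x)/2 + C2*x*exp(-5*x).
Apply the initial conditions: f(0) = C1 = -1 and f'(0) = C2 - 5*C1 = 1. Solving gives C1 = -1, C2 = -4.

f = -exp(-5*x) - 4*x*exp(-5*x) - 5*x**2*exp(-5*x)/2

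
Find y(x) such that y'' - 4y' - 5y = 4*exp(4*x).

Characteristic equation r² - 4r - 5 = 0 factors as (r - 5)(r + 1) = 0, so r = 5, -1.
Hence y_h = C1*exp(5*x) + C2*exp(-x).
Try y_p = A*exp(4*x). Substituting into the equation and dividing by exp(4*x) gives A = -4/5, so y_p = -4*exp(4*x)/5.

y = -4*exp(4*x)/5 + C1*exp(5*x) + C2*exp(-x)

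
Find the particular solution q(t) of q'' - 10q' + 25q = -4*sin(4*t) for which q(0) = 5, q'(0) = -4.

q = -160*cos(4*t)/1681 - 36*sin(4*t)/1681 + 8565*exp(5*t)/1681 - 1205*t*exp(5*t)/41

Characteristic equation r² - 10r + 25 = 0 has discriminant (-10)² - 4·(25) = 0, so r = 5 is a repeated root.
Hence q_h = (C1 + C2*t)*exp(5*t).
Try q_p = A*cos(4*t) + B*sin(4*t). Substituting and equating the coefficients of cos(4t) and sin(4t) gives A = -160/1681, B = -36/1681, so q_p = -160*cos(4*t)/1681 - 36*sin(4*t)/1681.
General solution: q = -160*cos(4*t)/1681 - 36*sin(4*t)/1681 + C1*exp(5*t) + C2*t*exp(5*t).
Apply the initial conditions: q(0) = -160/1681 + C1 = 5 and q'(0) = -144/1681 + C2 + 5*C1 = -4. Solving gives C1 = 8565/1681, C2 = -1205/41.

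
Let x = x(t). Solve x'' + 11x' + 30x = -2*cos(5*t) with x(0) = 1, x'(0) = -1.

Characteristic equation r² + 11r + 30 = 0 factors as (r + 5)(r + 6) = 0, so r = -5, -6.
Hence x_h = C1*exp(-5*t) + C2*exp(-6*t).
Try x_p = A*cos(5*t) + B*sin(5*t). Substituting and equating the coefficients of cos(5t) and sin(5t) gives A = -1/305, B = -11/305, so x_p = -11*sin(5*t)/305 - cos(5*t)/305.
General solution: x = -11*sin(5*t)/305 - cos(5*t)/305 + C1*exp(-5*t) + C2*exp(-6*t).
Apply the initial conditions: x(0) = -1/305 + C1 + C2 = 1 and x'(0) = -11/61 - 6*C2 - 5*C1 = -1. Solving gives C1 = 26/5, C2 = -256/61.

x = -256*exp(-6*t)/61 - 11*sin(5*t)/305 - cos(5*t)/305 + 26*exp(-5*t)/5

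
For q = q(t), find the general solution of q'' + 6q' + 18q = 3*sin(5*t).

q = -90*cos(5*t)/949 - 21*sin(5*t)/949 + C1*cos(3*t)*exp(-3*t) + C2*exp(-3*t)*sin(3*t)

Characteristic equation r² + 6r + 18 = 0 has discriminant (6)² - 4·(18) = -36 < 0, so r = -3 ± 3i.
Hence q_h = C1*cos(3*t)*exp(-3*t) + C2*exp(-3*t)*sin(3*t).
Try q_p = A*cos(5*t) + B*sin(5*t). Substituting and equating the coefficients of cos(5t) and sin(5t) gives A = -90/949, B = -21/949, so q_p = -90*cos(5*t)/949 - 21*sin(5*t)/949.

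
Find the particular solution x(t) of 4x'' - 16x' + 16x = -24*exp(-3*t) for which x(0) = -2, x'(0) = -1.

x = -44*exp(2*t)/25 - 6*exp(-3*t)/25 + 9*t*exp(2*t)/5

Divide through by 4: x'' - 4x' + 4x = -6*exp(-3*t).
Characteristic equation r² - 4r + 4 = 0 has discriminant (-4)² - 4·(4) = 0, so r = 2 is a repeated root.
Hence x_h = (C1 + C2*t)*exp(2*t).
Try x_p = A*exp(-3*t). Substituting into the equation and dividing by exp(-3*t) gives A = -6/25, so x_p = -6*exp(-3*t)/25.
General solution: x = -6*exp(-3*t)/25 + C1*exp(2*t) + C2*t*exp(2*t).
Apply the initial conditions: x(0) = -6/25 + C1 = -2 and x'(0) = 18/25 + C2 + 2*C1 = -1. Solving gives C1 = -44/25, C2 = 9/5.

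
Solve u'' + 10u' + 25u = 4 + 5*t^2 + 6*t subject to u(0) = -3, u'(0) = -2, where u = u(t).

u = 14/125 - 389*exp(-5*t)/125 + t**2/5 + 2*t/25 - 441*t*exp(-5*t)/25

Characteristic equation r² + 10r + 25 = 0 has discriminant (10)² - 4·(25) = 0, so r = -5 is a repeated root.
Hence u_h = (C1 + C2*t)*exp(-5*t).
For the particular solution try u_p = A0 + A1*t + A2*t^2. Substituting and matching coefficients of each power of t gives A0 = 14/125, A1 = 2/25, A2 = 1/5, so u_p = 14/125 + t^2/5 + 2*t/25.
General solution: u = 14/125 + t^2/5 + 2*t/25 + C1*exp(-5*t) + C2*t*exp(-5*t).
Apply the initial conditions: u(0) = 14/125 + C1 = -3 and u'(0) = 2/25 + C2 - 5*C1 = -2. Solving gives C1 = -389/125, C2 = -441/25.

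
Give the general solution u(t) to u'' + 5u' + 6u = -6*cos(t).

Characteristic equation r² + 5r + 6 = 0 factors as (r + 2)(r + 3) = 0, so r = -2, -3.
Hence u_h = C1*exp(-2*t) + C2*exp(-3*t).
Try u_p = A*cos(t) + B*sin(t). Substituting and equating the coefficients of cos(t) and sin(t) gives A = -3/5, B = -3/5, so u_p = -3*cos(t)/5 - 3*sin(t)/5.

u = -3*cos(t)/5 - 3*sin(t)/5 + C1*exp(-2*t) + C2*exp(-3*t)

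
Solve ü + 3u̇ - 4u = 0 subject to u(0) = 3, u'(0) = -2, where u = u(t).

Characteristic equation r² + 3r - 4 = 0 factors as (r - 1)(r + 4) = 0, so r = 1, -4.
Hence u_h = C1*exp(t) + C2*exp(-4*t).
Apply the initial conditions: u(0) = C1 + C2 = 3 and u'(0) = C1 - 4*C2 = -2. Solving gives C1 = 2, C2 = 1.

u = 2*exp(t) + exp(-4*t)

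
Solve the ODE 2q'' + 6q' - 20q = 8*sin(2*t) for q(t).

q = -7*sin(2*t)/29 - 3*cos(2*t)/29 + C1*exp(2*t) + C2*exp(-5*t)

Divide through by 2: q'' + 3q' - 10q = 4*sin(2*t).
Characteristic equation r² + 3r - 10 = 0 factors as (r - 2)(r + 5) = 0, so r = 2, -5.
Hence q_h = C1*exp(2*t) + C2*exp(-5*t).
Try q_p = A*cos(2*t) + B*sin(2*t). Substituting and equating the coefficients of cos(2t) and sin(2t) gives A = -3/29, B = -7/29, so q_p = -7*sin(2*t)/29 - 3*cos(2*t)/29.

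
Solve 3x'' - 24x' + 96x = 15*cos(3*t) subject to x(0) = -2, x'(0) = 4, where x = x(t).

Divide through by 3: x'' - 8x' + 32x = 5*cos(3*t).
Characteristic equation r² - 8r + 32 = 0 has discriminant (-8)² - 4·(32) = -64 < 0, so r = 4 ± 4i.
Hence x_h = C1*cos(4*t)*exp(4*t) + C2*exp(4*t)*sin(4*t).
Try x_p = A*cos(3*t) + B*sin(3*t). Substituting and equating the coefficients of cos(3t) and sin(3t) gives A = 23/221, B = -24/221, so x_p = -24*sin(3*t)/221 + 23*cos(3*t)/221.
General solution: x = -24*sin(3*t)/221 + 23*cos(3*t)/221 + C1*cos(4*t)*exp(4*t) + C2*exp(4*t)*sin(4*t).
Apply the initial conditions: x(0) = 23/221 + C1 = -2 and x'(0) = -72/221 + 4*C1 + 4*C2 = 4. Solving gives C1 = -465/221, C2 = 704/221.

x = -24*sin(3*t)/221 + 23*cos(3*t)/221 - 465*cos(4*t)*exp(4*t)/221 + 704*exp(4*t)*sin(4*t)/221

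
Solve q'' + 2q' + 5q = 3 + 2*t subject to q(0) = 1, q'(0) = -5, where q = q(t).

q = 11/25 + 2*t/5 - 121*exp(-t)*sin(2*t)/50 + 14*cos(2*t)*exp(-t)/25

Characteristic equation r² + 2r + 5 = 0 has discriminant (2)² - 4·(5) = -16 < 0, so r = -1 ± 2i.
Hence q_h = C1*cos(2*t)*exp(-t) + C2*exp(-t)*sin(2*t).
For the particular solution try q_p = A0 + A1*t. Substituting and matching coefficients of each power of t gives A0 = 11/25, A1 = 2/5, so q_p = 11/25 + 2*t/5.
General solution: q = 11/25 + 2*t/5 + C1*cos(2*t)*exp(-t) + C2*exp(-t)*sin(2*t).
Apply the initial conditions: q(0) = 11/25 + C1 = 1 and q'(0) = 2/5 - C1 + 2*C2 = -5. Solving gives C1 = 14/25, C2 = -121/50.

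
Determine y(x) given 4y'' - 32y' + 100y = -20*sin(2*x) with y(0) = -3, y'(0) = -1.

Divide through by 4: y'' - 8y' + 25y = -5*sin(2*x).
Characteristic equation r² - 8r + 25 = 0 has discriminant (-8)² - 4·(25) = -36 < 0, so r = 4 ± 3i.
Hence y_h = C1*cos(3*x)*exp(4*x) + C2*exp(4*x)*sin(3*x).
Try y_p = A*cos(2*x) + B*sin(2*x). Substituting and equating the coefficients of cos(2x) and sin(2x) gives A = -80/697, B = -105/697, so y_p = -105*sin(2*x)/697 - 80*cos(2*x)/697.
General solution: y = -105*sin(2*x)/697 - 80*cos(2*x)/697 + C1*cos(3*x)*exp(4*x) + C2*exp(4*x)*sin(3*x).
Apply the initial conditions: y(0) = -80/697 + C1 = -3 and y'(0) = -210/697 + 3*C2 + 4*C1 = -1. Solving gives C1 = -2011/697, C2 = 2519/697.

y = -105*sin(2*x)/697 - 80*cos(2*x)/697 - 2011*cos(3*x)*exp(4*x)/697 + 2519*exp(4*x)*sin(3*x)/697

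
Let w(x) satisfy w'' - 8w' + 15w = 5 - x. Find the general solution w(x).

Characteristic equation r² - 8r + 15 = 0 factors as (r - 3)(r - 5) = 0, so r = 3, 5.
Hence w_h = C1*exp(3*x) + C2*exp(5*x).
For the particular solution try w_p = A0 + A1*x. Substituting and matching coefficients of each power of x gives A0 = 67/225, A1 = -1/15, so w_p = 67/225 - x/15.

w = 67/225 - x/15 + C1*exp(3*x) + C2*exp(5*x)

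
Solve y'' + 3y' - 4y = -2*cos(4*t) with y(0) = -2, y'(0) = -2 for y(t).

y = -172*exp(t)/85 - 3*sin(4*t)/68 - exp(-4*t)/20 + 5*cos(4*t)/68

Characteristic equation r² + 3r - 4 = 0 factors as (r + 4)(r - 1) = 0, so r = -4, 1.
Hence y_h = C1*exp(-4*t) + C2*exp(t).
Try y_p = A*cos(4*t) + B*sin(4*t). Substituting and equating the coefficients of cos(4t) and sin(4t) gives A = 5/68, B = -3/68, so y_p = -3*sin(4*t)/68 + 5*cos(4*t)/68.
General solution: y = -3*sin(4*t)/68 + 5*cos(4*t)/68 + C1*exp(-4*t) + C2*exp(t).
Apply the initial conditions: y(0) = 5/68 + C1 + C2 = -2 and y'(0) = -3/17 + C2 - 4*C1 = -2. Solving gives C1 = -1/20, C2 = -172/85.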